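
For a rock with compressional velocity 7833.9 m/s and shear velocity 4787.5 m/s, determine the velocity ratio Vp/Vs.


Vp/Vs = 7833.9 / 4787.5
= 1.6363

1.6363


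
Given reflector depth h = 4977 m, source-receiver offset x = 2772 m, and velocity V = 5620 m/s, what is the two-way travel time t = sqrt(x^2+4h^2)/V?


x^2 + 4h^2 = 2772^2 + 4*4977^2 = 7683984 + 99082116 = 106766100
sqrt(106766100) = 10332.7683
t = 10332.7683 / 5620 = 1.8386 s

1.8386


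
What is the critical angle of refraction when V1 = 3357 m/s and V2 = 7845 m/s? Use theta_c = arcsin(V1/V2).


V1/V2 = 3357/7845 = 0.427916
theta_c = arcsin(0.427916) = 25.3354 degrees

25.3354


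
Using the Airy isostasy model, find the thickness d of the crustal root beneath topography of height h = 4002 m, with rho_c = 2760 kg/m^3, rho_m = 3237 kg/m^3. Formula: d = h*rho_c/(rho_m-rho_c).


rho_m - rho_c = 3237 - 2760 = 477
d = 4002 * 2760 / 477
= 11045520 / 477
= 23156.23 m

23156.23


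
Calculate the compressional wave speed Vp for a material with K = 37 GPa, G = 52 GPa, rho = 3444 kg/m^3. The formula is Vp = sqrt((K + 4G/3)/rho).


First compute the effective modulus:
K + 4G/3 = 37e9 + 4*52e9/3 = 106333333333.33 Pa
Then divide by density:
106333333333.33 / 3444 = 30874951.6067 Pa/(kg/m^3)
Take the square root:
Vp = sqrt(30874951.6067) = 5556.52 m/s

5556.52


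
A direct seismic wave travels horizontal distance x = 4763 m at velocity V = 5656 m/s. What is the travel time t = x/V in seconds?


t = x / V
= 4763 / 5656
= 0.8421 s

0.8421


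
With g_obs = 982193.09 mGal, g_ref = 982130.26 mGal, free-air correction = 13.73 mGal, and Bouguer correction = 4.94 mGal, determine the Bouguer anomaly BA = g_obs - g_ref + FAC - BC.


BA = g_obs - g_ref + FAC - BC
= 982193.09 - 982130.26 + 13.73 - 4.94
= 71.62 mGal

71.62


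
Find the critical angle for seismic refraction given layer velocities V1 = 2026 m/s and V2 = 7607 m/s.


V1/V2 = 2026/7607 = 0.266334
theta_c = arcsin(0.266334) = 15.4462 degrees

15.4462


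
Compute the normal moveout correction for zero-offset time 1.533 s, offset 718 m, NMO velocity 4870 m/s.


x/Vnmo = 718/4870 = 0.147433
(x/Vnmo)^2 = 0.021737
t0^2 = 2.350089
sqrt(2.350089 + 0.021737) = 1.540073
dt = 1.540073 - 1.533 = 0.007073

0.007073


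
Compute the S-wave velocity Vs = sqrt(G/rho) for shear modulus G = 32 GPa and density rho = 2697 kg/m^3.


Convert G to Pa: G = 32e9 Pa
Compute G/rho = 32e9 / 2697 = 11865035.2243
Vs = sqrt(11865035.2243) = 3444.57 m/s

3444.57


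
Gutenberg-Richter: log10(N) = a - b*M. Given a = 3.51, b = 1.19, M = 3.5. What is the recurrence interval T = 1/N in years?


log10(N) = 3.51 - 1.19*3.5 = -0.655
N = 10^-0.655 = 0.221309
T = 1/N = 1/0.221309 = 4.5186 years

4.5186


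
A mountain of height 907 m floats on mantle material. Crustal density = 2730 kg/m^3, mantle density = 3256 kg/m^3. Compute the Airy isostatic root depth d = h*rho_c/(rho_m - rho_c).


rho_m - rho_c = 3256 - 2730 = 526
d = 907 * 2730 / 526
= 2476110 / 526
= 4707.43 m

4707.43


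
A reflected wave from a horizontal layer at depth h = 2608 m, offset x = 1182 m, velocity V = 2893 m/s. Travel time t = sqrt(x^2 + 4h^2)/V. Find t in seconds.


x^2 + 4h^2 = 1182^2 + 4*2608^2 = 1397124 + 27206656 = 28603780
sqrt(28603780) = 5348.2502
t = 5348.2502 / 2893 = 1.8487 s

1.8487


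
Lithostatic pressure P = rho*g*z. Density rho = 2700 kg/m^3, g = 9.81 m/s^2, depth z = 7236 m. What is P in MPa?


P = rho * g * z / 1e6
= 2700 * 9.81 * 7236 / 1e6
= 191659932.0 / 1e6
= 191.6599 MPa

191.6599


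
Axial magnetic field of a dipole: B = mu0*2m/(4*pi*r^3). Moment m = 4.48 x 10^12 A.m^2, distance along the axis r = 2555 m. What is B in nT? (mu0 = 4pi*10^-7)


m = 4.48 x 10^12 = 4480000000000 A.m^2
2m = 8960000000000 A.m^2
r^3 = 2555^3 = 16679103875
B = (4pi*10^-7) * 8960000000000 / (4*pi * 16679103875) * 1e9
= 11259468.070466 / 209595800808.64 * 1e9
= 53719.9125 nT

53719.9125


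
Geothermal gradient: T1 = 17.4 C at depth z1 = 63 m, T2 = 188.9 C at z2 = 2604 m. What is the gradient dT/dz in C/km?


dT = 188.9 - 17.4 = 171.5 C
dz = 2604 - 63 = 2541 m
gradient = dT/dz * 1000 = 171.5/2541 * 1000 = 67.4931 C/km

67.4931


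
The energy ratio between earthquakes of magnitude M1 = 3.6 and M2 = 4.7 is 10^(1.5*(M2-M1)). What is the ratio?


M2 - M1 = 4.7 - 3.6 = 1.1
1.5 * 1.1 = 1.65
ratio = 10^1.65 = 44.67

44.67


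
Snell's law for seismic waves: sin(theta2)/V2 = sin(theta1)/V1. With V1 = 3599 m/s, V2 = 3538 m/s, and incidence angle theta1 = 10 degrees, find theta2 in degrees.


sin(theta1) = sin(10 deg) = 0.173648
sin(theta2) = V2/V1 * sin(theta1) = 3538/3599 * 0.173648 = 0.170705
theta2 = arcsin(0.170705) = 9.8288 degrees

9.8288


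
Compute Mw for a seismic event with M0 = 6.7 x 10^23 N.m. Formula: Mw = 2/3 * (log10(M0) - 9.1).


log10(M0) = log10(6.7 x 10^23) = 23.8261
Mw = 2/3 * (23.8261 - 9.1)
= 2/3 * 14.7261
= 9.82

9.82


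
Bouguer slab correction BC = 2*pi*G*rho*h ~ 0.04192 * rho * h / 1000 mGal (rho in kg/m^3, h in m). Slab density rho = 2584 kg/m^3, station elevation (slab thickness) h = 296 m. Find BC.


BC = 0.04192 * rho * h / 1000
= 0.04192 * 2584 * 296 / 1000
= 32.0631 mGal

32.0631


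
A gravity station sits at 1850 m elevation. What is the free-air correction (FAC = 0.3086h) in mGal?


FAC = 0.3086 * h
= 0.3086 * 1850
= 570.91 mGal

570.91


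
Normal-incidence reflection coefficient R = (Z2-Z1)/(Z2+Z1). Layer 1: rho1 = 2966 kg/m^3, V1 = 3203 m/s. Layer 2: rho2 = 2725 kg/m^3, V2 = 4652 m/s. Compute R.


Z1 = 2966 * 3203 = 9500098
Z2 = 2725 * 4652 = 12676700
R = (12676700 - 9500098) / (12676700 + 9500098) = 3176602 / 22176798 = 0.1432

0.1432


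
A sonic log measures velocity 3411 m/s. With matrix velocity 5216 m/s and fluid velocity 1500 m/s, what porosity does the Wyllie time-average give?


1/V - 1/Vm = 1/3411 - 1/5216 = 0.00010145
1/Vf - 1/Vm = 1/1500 - 1/5216 = 0.00047495
phi = 0.00010145 / 0.00047495 = 0.2136

0.2136


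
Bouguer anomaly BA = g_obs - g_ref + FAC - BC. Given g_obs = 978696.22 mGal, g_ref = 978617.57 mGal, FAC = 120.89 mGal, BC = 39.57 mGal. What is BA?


BA = g_obs - g_ref + FAC - BC
= 978696.22 - 978617.57 + 120.89 - 39.57
= 159.97 mGal

159.97


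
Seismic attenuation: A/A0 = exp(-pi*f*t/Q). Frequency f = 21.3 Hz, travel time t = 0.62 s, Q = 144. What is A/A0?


pi*f*t/Q = pi*21.3*0.62/144 = 0.28811
A/A0 = exp(-0.28811) = 0.749679

0.749679


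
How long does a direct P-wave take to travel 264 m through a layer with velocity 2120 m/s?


t = x / V
= 264 / 2120
= 0.1245 s

0.1245


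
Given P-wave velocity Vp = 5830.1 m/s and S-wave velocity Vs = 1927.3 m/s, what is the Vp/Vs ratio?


Vp/Vs = 5830.1 / 1927.3
= 3.025

3.025


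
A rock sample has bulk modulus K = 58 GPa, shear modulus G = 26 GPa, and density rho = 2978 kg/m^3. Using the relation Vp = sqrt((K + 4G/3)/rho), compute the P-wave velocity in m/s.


First compute the effective modulus:
K + 4G/3 = 58e9 + 4*26e9/3 = 92666666666.67 Pa
Then divide by density:
92666666666.67 / 2978 = 31117080.8149 Pa/(kg/m^3)
Take the square root:
Vp = sqrt(31117080.8149) = 5578.27 m/s

5578.27


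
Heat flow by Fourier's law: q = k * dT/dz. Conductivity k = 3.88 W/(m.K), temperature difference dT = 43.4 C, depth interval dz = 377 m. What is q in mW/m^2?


q = k * dT / dz * 1000
= 3.88 * 43.4 / 377 * 1000
= 0.446663 * 1000
= 446.6631 mW/m^2

446.6631


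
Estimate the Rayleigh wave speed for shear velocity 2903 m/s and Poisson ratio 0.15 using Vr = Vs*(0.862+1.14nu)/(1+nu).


Numerator factor = 0.862 + 1.14*0.15 = 1.033
Denominator = 1 + 0.15 = 1.15
Vr = 2903 * 1.033 / 1.15 = 2607.65 m/s

2607.65


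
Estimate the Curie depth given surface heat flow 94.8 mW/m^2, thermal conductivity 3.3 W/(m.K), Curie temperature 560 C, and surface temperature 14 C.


T_Curie - T_surf = 560 - 14 = 546 C
Convert q to W/m^2: 94.8 mW/m^2 = 0.0948 W/m^2
d = 546 * 3.3 / 0.0948 = 19006.33 m

19006.33


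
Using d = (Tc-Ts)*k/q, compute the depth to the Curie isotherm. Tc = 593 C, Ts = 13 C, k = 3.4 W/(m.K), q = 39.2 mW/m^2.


T_Curie - T_surf = 593 - 13 = 580 C
Convert q to W/m^2: 39.2 mW/m^2 = 0.0392 W/m^2
d = 580 * 3.4 / 0.0392 = 50306.12 m

50306.12


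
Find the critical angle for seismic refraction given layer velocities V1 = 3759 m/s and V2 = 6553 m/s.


V1/V2 = 3759/6553 = 0.57363
theta_c = arcsin(0.57363) = 35.0038 degrees

35.0038


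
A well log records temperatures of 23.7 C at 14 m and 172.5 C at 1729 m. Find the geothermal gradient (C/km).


dT = 172.5 - 23.7 = 148.8 C
dz = 1729 - 14 = 1715 m
gradient = dT/dz * 1000 = 148.8/1715 * 1000 = 86.7638 C/km

86.7638


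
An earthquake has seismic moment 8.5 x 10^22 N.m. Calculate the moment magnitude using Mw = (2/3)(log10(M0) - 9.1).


log10(M0) = log10(8.5 x 10^22) = 22.9294
Mw = 2/3 * (22.9294 - 9.1)
= 2/3 * 13.8294
= 9.22

9.22


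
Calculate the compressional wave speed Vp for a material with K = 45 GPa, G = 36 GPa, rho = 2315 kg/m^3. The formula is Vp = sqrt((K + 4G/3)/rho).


First compute the effective modulus:
K + 4G/3 = 45e9 + 4*36e9/3 = 93000000000.0 Pa
Then divide by density:
93000000000.0 / 2315 = 40172786.1771 Pa/(kg/m^3)
Take the square root:
Vp = sqrt(40172786.1771) = 6338.2 m/s

6338.2


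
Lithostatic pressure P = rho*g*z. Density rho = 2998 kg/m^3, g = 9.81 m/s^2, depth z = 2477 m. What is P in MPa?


P = rho * g * z / 1e6
= 2998 * 9.81 * 2477 / 1e6
= 72849511.26 / 1e6
= 72.8495 MPa

72.8495


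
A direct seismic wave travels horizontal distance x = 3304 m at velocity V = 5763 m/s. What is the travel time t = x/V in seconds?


t = x / V
= 3304 / 5763
= 0.5733 s

0.5733


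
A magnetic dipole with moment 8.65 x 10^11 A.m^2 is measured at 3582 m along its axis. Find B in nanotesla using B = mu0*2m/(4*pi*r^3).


m = 8.65 x 10^11 = 865000000000 A.m^2
2m = 1730000000000 A.m^2
r^3 = 3582^3 = 45959653368
B = (4pi*10^-7) * 1730000000000 / (4*pi * 45959653368) * 1e9
= 2173982.116284 / 577546037529.77 * 1e9
= 3764.1711 nT

3764.1711


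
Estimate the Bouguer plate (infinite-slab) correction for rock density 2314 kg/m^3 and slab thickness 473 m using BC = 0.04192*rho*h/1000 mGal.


BC = 0.04192 * rho * h / 1000
= 0.04192 * 2314 * 473 / 1000
= 45.8824 mGal

45.8824


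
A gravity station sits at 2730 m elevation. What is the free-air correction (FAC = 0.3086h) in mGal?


FAC = 0.3086 * h
= 0.3086 * 2730
= 842.478 mGal

842.478


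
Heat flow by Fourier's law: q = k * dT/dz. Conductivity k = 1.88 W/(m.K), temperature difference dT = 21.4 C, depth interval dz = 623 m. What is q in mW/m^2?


q = k * dT / dz * 1000
= 1.88 * 21.4 / 623 * 1000
= 0.064578 * 1000
= 64.5778 mW/m^2

64.5778


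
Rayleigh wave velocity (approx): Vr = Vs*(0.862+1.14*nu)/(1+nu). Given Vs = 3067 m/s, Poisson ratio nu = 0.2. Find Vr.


Numerator factor = 0.862 + 1.14*0.2 = 1.09
Denominator = 1 + 0.2 = 1.2
Vr = 3067 * 1.09 / 1.2 = 2785.86 m/s

2785.86


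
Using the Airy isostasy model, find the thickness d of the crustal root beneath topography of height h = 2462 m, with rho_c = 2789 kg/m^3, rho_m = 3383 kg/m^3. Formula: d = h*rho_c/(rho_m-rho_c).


rho_m - rho_c = 3383 - 2789 = 594
d = 2462 * 2789 / 594
= 6866518 / 594
= 11559.79 m

11559.79


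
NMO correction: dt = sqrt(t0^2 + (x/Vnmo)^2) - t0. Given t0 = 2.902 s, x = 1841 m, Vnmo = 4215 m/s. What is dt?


x/Vnmo = 1841/4215 = 0.436773
(x/Vnmo)^2 = 0.190771
t0^2 = 8.421604
sqrt(8.421604 + 0.190771) = 2.934685
dt = 2.934685 - 2.902 = 0.032685

0.032685


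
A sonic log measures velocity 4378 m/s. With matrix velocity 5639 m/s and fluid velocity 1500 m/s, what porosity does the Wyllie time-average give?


1/V - 1/Vm = 1/4378 - 1/5639 = 5.108e-05
1/Vf - 1/Vm = 1/1500 - 1/5639 = 0.00048933
phi = 5.108e-05 / 0.00048933 = 0.1044

0.1044


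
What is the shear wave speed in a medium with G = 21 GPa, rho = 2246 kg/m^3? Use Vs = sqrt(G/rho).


Convert G to Pa: G = 21e9 Pa
Compute G/rho = 21e9 / 2246 = 9349955.4764
Vs = sqrt(9349955.4764) = 3057.77 m/s

3057.77


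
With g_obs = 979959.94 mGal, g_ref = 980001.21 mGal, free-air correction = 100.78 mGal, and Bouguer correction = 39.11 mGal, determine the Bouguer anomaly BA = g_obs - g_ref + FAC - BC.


BA = g_obs - g_ref + FAC - BC
= 979959.94 - 980001.21 + 100.78 - 39.11
= 20.4 mGal

20.4


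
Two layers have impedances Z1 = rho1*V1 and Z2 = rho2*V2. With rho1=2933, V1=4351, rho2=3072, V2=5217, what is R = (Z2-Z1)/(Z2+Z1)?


Z1 = 2933 * 4351 = 12761483
Z2 = 3072 * 5217 = 16026624
R = (16026624 - 12761483) / (16026624 + 12761483) = 3265141 / 28788107 = 0.1134

0.1134


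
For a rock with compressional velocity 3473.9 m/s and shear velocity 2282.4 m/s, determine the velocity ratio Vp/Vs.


Vp/Vs = 3473.9 / 2282.4
= 1.522

1.522


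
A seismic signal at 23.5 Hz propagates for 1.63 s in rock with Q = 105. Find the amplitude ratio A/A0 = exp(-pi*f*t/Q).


pi*f*t/Q = pi*23.5*1.63/105 = 1.146083
A/A0 = exp(-1.146083) = 0.317879

0.317879


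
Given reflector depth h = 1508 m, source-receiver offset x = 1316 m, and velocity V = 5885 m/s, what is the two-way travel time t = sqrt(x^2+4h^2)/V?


x^2 + 4h^2 = 1316^2 + 4*1508^2 = 1731856 + 9096256 = 10828112
sqrt(10828112) = 3290.6097
t = 3290.6097 / 5885 = 0.5592 s

0.5592


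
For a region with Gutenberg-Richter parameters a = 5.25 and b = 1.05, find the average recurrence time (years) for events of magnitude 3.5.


log10(N) = 5.25 - 1.05*3.5 = 1.575
N = 10^1.575 = 37.58374
T = 1/N = 1/37.58374 = 0.0266 years

0.0266


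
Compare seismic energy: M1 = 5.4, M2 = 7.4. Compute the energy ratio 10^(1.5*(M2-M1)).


M2 - M1 = 7.4 - 5.4 = 2.0
1.5 * 2.0 = 3.0
ratio = 10^3.0 = 1000.0

1000.0


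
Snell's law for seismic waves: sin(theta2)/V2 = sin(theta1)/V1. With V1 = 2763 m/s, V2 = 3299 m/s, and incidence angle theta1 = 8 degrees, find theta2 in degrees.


sin(theta1) = sin(8 deg) = 0.139173
sin(theta2) = V2/V1 * sin(theta1) = 3299/2763 * 0.139173 = 0.166172
theta2 = arcsin(0.166172) = 9.5653 degrees

9.5653


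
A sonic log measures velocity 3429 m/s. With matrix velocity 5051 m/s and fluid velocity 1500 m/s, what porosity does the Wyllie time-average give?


1/V - 1/Vm = 1/3429 - 1/5051 = 9.365e-05
1/Vf - 1/Vm = 1/1500 - 1/5051 = 0.00046869
phi = 9.365e-05 / 0.00046869 = 0.1998

0.1998


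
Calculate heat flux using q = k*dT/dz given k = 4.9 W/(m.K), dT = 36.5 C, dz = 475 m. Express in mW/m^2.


q = k * dT / dz * 1000
= 4.9 * 36.5 / 475 * 1000
= 0.376526 * 1000
= 376.5263 mW/m^2

376.5263


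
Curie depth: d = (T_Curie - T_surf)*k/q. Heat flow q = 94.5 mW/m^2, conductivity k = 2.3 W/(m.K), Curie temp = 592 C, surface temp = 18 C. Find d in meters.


T_Curie - T_surf = 592 - 18 = 574 C
Convert q to W/m^2: 94.5 mW/m^2 = 0.0945 W/m^2
d = 574 * 2.3 / 0.0945 = 13970.37 m

13970.37


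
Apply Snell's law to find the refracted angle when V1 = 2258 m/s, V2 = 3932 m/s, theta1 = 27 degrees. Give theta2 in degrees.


sin(theta1) = sin(27 deg) = 0.45399
sin(theta2) = V2/V1 * sin(theta1) = 3932/2258 * 0.45399 = 0.790563
theta2 = arcsin(0.790563) = 52.2381 degrees

52.2381


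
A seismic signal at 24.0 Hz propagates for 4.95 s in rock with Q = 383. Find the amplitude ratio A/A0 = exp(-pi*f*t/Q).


pi*f*t/Q = pi*24.0*4.95/383 = 0.974468
A/A0 = exp(-0.974468) = 0.377393

0.377393


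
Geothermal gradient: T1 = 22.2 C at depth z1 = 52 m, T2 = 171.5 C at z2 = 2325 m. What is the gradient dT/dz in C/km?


dT = 171.5 - 22.2 = 149.3 C
dz = 2325 - 52 = 2273 m
gradient = dT/dz * 1000 = 149.3/2273 * 1000 = 65.6841 C/km

65.6841


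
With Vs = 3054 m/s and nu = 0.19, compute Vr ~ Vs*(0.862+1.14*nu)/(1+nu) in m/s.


Numerator factor = 0.862 + 1.14*0.19 = 1.0786
Denominator = 1 + 0.19 = 1.19
Vr = 3054 * 1.0786 / 1.19 = 2768.1 m/s

2768.1


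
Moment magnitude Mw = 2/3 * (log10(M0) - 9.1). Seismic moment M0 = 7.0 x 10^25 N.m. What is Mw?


log10(M0) = log10(7.0 x 10^25) = 25.8451
Mw = 2/3 * (25.8451 - 9.1)
= 2/3 * 16.7451
= 11.16

11.16


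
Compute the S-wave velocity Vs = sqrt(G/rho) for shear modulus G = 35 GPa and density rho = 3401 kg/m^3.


Convert G to Pa: G = 35e9 Pa
Compute G/rho = 35e9 / 3401 = 10291090.8556
Vs = sqrt(10291090.8556) = 3207.97 m/s

3207.97


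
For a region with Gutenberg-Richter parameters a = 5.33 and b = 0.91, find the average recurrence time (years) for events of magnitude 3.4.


log10(N) = 5.33 - 0.91*3.4 = 2.236
N = 10^2.236 = 172.186857
T = 1/N = 1/172.186857 = 0.0058 years

0.0058


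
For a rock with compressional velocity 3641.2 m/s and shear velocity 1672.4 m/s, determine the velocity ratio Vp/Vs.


Vp/Vs = 3641.2 / 1672.4
= 2.1772

2.1772


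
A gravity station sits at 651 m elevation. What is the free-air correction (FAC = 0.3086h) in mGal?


FAC = 0.3086 * h
= 0.3086 * 651
= 200.8986 mGal

200.8986


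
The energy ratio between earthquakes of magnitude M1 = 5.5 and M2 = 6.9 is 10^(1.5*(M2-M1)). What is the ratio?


M2 - M1 = 6.9 - 5.5 = 1.4
1.5 * 1.4 = 2.1
ratio = 10^2.1 = 125.89

125.89


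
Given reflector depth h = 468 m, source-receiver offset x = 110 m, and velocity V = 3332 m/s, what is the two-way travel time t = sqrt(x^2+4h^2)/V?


x^2 + 4h^2 = 110^2 + 4*468^2 = 12100 + 876096 = 888196
sqrt(888196) = 942.4415
t = 942.4415 / 3332 = 0.2828 s

0.2828


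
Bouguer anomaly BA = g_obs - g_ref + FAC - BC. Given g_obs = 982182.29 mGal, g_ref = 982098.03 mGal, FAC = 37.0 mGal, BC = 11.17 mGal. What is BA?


BA = g_obs - g_ref + FAC - BC
= 982182.29 - 982098.03 + 37.0 - 11.17
= 110.09 mGal

110.09


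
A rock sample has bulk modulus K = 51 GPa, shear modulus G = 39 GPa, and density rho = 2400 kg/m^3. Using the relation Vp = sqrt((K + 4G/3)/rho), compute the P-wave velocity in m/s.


First compute the effective modulus:
K + 4G/3 = 51e9 + 4*39e9/3 = 103000000000.0 Pa
Then divide by density:
103000000000.0 / 2400 = 42916666.6667 Pa/(kg/m^3)
Take the square root:
Vp = sqrt(42916666.6667) = 6551.08 m/s

6551.08


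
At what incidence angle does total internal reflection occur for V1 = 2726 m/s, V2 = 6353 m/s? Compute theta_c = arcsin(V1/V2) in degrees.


V1/V2 = 2726/6353 = 0.429089
theta_c = arcsin(0.429089) = 25.4097 degrees

25.4097


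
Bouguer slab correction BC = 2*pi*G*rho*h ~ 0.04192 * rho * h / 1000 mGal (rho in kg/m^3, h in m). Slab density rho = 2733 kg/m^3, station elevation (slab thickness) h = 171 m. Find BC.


BC = 0.04192 * rho * h / 1000
= 0.04192 * 2733 * 171 / 1000
= 19.591 mGal

19.591


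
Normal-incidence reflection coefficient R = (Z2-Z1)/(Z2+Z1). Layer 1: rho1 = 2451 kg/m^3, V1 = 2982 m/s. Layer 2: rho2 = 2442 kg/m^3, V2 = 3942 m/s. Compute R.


Z1 = 2451 * 2982 = 7308882
Z2 = 2442 * 3942 = 9626364
R = (9626364 - 7308882) / (9626364 + 7308882) = 2317482 / 16935246 = 0.1368

0.1368


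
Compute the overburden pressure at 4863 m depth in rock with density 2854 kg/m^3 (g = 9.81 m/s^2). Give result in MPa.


P = rho * g * z / 1e6
= 2854 * 9.81 * 4863 / 1e6
= 136153009.62 / 1e6
= 136.153 MPa

136.153


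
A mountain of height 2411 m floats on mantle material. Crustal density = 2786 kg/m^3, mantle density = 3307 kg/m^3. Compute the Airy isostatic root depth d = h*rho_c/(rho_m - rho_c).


rho_m - rho_c = 3307 - 2786 = 521
d = 2411 * 2786 / 521
= 6717046 / 521
= 12892.6 m

12892.6


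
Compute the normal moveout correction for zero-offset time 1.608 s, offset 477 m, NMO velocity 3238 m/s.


x/Vnmo = 477/3238 = 0.147313
(x/Vnmo)^2 = 0.021701
t0^2 = 2.585664
sqrt(2.585664 + 0.021701) = 1.614734
dt = 1.614734 - 1.608 = 0.006734

0.006734


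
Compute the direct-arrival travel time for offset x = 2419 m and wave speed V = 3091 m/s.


t = x / V
= 2419 / 3091
= 0.7826 s

0.7826


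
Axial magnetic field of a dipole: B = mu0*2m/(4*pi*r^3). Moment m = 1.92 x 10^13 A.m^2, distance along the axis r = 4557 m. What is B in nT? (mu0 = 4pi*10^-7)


m = 1.92 x 10^13 = 19200000000000 A.m^2
2m = 38400000000000 A.m^2
r^3 = 4557^3 = 94631796693
B = (4pi*10^-7) * 38400000000000 / (4*pi * 94631796693) * 1e9
= 48254863.159139 / 1189178229146.93 * 1e9
= 40578.3271 nT

40578.3271


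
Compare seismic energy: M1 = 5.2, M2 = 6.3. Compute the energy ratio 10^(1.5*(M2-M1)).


M2 - M1 = 6.3 - 5.2 = 1.1
1.5 * 1.1 = 1.65
ratio = 10^1.65 = 44.67

44.67


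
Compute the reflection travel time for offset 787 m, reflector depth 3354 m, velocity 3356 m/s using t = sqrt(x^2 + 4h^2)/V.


x^2 + 4h^2 = 787^2 + 4*3354^2 = 619369 + 44997264 = 45616633
sqrt(45616633) = 6754.0087
t = 6754.0087 / 3356 = 2.0125 s

2.0125


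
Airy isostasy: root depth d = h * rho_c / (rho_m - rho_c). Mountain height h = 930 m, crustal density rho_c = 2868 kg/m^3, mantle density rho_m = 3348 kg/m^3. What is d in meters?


rho_m - rho_c = 3348 - 2868 = 480
d = 930 * 2868 / 480
= 2667240 / 480
= 5556.75 m

5556.75


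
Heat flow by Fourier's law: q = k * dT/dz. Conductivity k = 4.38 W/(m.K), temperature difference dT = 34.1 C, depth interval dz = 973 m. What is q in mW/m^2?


q = k * dT / dz * 1000
= 4.38 * 34.1 / 973 * 1000
= 0.153503 * 1000
= 153.5026 mW/m^2

153.5026


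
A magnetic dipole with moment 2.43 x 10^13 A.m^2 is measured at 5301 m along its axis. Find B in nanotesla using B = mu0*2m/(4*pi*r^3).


m = 2.43 x 10^13 = 24300000000000 A.m^2
2m = 48600000000000 A.m^2
r^3 = 5301^3 = 148961285901
B = (4pi*10^-7) * 48600000000000 / (4*pi * 148961285901) * 1e9
= 61072561.185786 / 1871902725823.48 * 1e9
= 32625.9267 nT

32625.9267


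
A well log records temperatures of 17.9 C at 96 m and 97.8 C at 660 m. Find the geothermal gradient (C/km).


dT = 97.8 - 17.9 = 79.9 C
dz = 660 - 96 = 564 m
gradient = dT/dz * 1000 = 79.9/564 * 1000 = 141.6667 C/km

141.6667


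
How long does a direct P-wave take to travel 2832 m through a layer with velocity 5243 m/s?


t = x / V
= 2832 / 5243
= 0.5401 s

0.5401


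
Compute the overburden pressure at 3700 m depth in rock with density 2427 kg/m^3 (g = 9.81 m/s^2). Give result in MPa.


P = rho * g * z / 1e6
= 2427 * 9.81 * 3700 / 1e6
= 88092819.0 / 1e6
= 88.0928 MPa

88.0928


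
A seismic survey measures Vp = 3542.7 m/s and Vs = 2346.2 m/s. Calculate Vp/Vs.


Vp/Vs = 3542.7 / 2346.2
= 1.51

1.51


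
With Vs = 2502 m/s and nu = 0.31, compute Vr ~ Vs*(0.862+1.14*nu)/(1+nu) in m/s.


Numerator factor = 0.862 + 1.14*0.31 = 1.2154
Denominator = 1 + 0.31 = 1.31
Vr = 2502 * 1.2154 / 1.31 = 2321.32 m/s

2321.32


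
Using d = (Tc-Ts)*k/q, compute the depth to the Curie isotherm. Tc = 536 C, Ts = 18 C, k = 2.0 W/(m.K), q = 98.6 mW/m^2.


T_Curie - T_surf = 536 - 18 = 518 C
Convert q to W/m^2: 98.6 mW/m^2 = 0.0986 W/m^2
d = 518 * 2.0 / 0.0986 = 10507.1 m

10507.1


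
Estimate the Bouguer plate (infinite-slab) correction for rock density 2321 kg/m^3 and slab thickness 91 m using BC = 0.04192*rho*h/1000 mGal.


BC = 0.04192 * rho * h / 1000
= 0.04192 * 2321 * 91 / 1000
= 8.854 mGal

8.854


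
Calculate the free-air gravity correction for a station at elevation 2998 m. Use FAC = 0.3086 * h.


FAC = 0.3086 * h
= 0.3086 * 2998
= 925.1828 mGal

925.1828


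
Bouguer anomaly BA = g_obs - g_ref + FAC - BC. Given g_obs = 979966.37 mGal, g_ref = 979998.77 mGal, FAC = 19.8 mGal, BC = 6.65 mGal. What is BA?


BA = g_obs - g_ref + FAC - BC
= 979966.37 - 979998.77 + 19.8 - 6.65
= -19.25 mGal

-19.25


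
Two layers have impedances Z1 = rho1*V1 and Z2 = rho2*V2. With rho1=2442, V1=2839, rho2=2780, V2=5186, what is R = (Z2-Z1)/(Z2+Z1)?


Z1 = 2442 * 2839 = 6932838
Z2 = 2780 * 5186 = 14417080
R = (14417080 - 6932838) / (14417080 + 6932838) = 7484242 / 21349918 = 0.3506

0.3506


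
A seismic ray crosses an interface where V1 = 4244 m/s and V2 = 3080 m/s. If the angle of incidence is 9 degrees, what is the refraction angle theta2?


sin(theta1) = sin(9 deg) = 0.156434
sin(theta2) = V2/V1 * sin(theta1) = 3080/4244 * 0.156434 = 0.113529
theta2 = arcsin(0.113529) = 6.5188 degrees

6.5188


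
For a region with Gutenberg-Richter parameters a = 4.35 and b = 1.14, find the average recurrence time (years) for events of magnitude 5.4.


log10(N) = 4.35 - 1.14*5.4 = -1.806
N = 10^-1.806 = 0.015631
T = 1/N = 1/0.015631 = 63.9735 years

63.9735


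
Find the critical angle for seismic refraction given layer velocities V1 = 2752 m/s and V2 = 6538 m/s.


V1/V2 = 2752/6538 = 0.420924
theta_c = arcsin(0.420924) = 24.8929 degrees

24.8929


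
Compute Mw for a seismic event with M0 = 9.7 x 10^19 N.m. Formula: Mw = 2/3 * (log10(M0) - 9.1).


log10(M0) = log10(9.7 x 10^19) = 19.9868
Mw = 2/3 * (19.9868 - 9.1)
= 2/3 * 10.8868
= 7.26

7.26


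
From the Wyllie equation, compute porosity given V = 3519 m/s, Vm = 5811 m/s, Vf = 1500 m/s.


1/V - 1/Vm = 1/3519 - 1/5811 = 0.00011208
1/Vf - 1/Vm = 1/1500 - 1/5811 = 0.00049458
phi = 0.00011208 / 0.00049458 = 0.2266

0.2266


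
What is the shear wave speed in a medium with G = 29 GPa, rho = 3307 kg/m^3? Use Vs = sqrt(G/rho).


Convert G to Pa: G = 29e9 Pa
Compute G/rho = 29e9 / 3307 = 8769277.2906
Vs = sqrt(8769277.2906) = 2961.3 m/s

2961.3


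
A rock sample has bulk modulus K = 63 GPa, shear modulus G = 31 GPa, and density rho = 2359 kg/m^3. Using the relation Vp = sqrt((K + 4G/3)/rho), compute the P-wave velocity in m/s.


First compute the effective modulus:
K + 4G/3 = 63e9 + 4*31e9/3 = 104333333333.33 Pa
Then divide by density:
104333333333.33 / 2359 = 44227780.1328 Pa/(kg/m^3)
Take the square root:
Vp = sqrt(44227780.1328) = 6650.4 m/s

6650.4


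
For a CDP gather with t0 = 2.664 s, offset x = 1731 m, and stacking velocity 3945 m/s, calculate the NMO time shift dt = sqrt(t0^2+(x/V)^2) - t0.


x/Vnmo = 1731/3945 = 0.438783
(x/Vnmo)^2 = 0.192531
t0^2 = 7.096896
sqrt(7.096896 + 0.192531) = 2.699894
dt = 2.699894 - 2.664 = 0.035894

0.035894


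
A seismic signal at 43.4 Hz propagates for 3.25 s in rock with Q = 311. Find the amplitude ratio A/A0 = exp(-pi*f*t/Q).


pi*f*t/Q = pi*43.4*3.25/311 = 1.424828
A/A0 = exp(-1.424828) = 0.24055

0.24055


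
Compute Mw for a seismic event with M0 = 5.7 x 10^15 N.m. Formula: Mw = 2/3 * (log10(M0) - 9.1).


log10(M0) = log10(5.7 x 10^15) = 15.7559
Mw = 2/3 * (15.7559 - 9.1)
= 2/3 * 6.6559
= 4.44

4.44


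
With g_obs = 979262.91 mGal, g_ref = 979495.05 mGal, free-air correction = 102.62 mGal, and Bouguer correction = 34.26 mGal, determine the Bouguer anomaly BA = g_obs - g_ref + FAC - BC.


BA = g_obs - g_ref + FAC - BC
= 979262.91 - 979495.05 + 102.62 - 34.26
= -163.78 mGal

-163.78


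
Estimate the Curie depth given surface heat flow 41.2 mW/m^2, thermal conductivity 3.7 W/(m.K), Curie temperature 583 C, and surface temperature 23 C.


T_Curie - T_surf = 583 - 23 = 560 C
Convert q to W/m^2: 41.2 mW/m^2 = 0.0412 W/m^2
d = 560 * 3.7 / 0.0412 = 50291.26 m

50291.26


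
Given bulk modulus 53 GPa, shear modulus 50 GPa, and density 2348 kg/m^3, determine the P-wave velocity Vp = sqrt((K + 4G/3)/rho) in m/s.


First compute the effective modulus:
K + 4G/3 = 53e9 + 4*50e9/3 = 119666666666.67 Pa
Then divide by density:
119666666666.67 / 2348 = 50965360.5906 Pa/(kg/m^3)
Take the square root:
Vp = sqrt(50965360.5906) = 7139.0 m/s

7139.0


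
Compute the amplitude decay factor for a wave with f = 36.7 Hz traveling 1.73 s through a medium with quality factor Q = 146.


pi*f*t/Q = pi*36.7*1.73/146 = 1.366184
A/A0 = exp(-1.366184) = 0.255078

0.255078


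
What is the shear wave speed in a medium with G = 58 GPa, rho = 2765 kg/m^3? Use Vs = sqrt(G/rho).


Convert G to Pa: G = 58e9 Pa
Compute G/rho = 58e9 / 2765 = 20976491.8626
Vs = sqrt(20976491.8626) = 4580.01 m/s

4580.01


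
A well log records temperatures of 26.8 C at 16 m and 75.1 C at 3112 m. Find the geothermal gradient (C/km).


dT = 75.1 - 26.8 = 48.3 C
dz = 3112 - 16 = 3096 m
gradient = dT/dz * 1000 = 48.3/3096 * 1000 = 15.6008 C/km

15.6008


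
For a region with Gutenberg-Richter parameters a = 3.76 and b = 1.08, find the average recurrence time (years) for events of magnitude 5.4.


log10(N) = 3.76 - 1.08*5.4 = -2.072
N = 10^-2.072 = 0.008472
T = 1/N = 1/0.008472 = 118.0321 years

118.0321


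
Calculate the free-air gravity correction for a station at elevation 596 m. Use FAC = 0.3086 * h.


FAC = 0.3086 * h
= 0.3086 * 596
= 183.9256 mGal

183.9256


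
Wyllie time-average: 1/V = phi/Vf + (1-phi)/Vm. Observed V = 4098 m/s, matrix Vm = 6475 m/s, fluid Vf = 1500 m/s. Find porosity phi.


1/V - 1/Vm = 1/4098 - 1/6475 = 8.958e-05
1/Vf - 1/Vm = 1/1500 - 1/6475 = 0.00051223
phi = 8.958e-05 / 0.00051223 = 0.1749

0.1749


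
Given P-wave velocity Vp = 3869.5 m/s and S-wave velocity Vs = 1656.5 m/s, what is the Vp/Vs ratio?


Vp/Vs = 3869.5 / 1656.5
= 2.3359

2.3359


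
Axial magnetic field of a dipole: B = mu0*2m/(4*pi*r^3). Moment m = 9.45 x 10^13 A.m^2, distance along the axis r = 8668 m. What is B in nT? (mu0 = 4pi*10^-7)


m = 9.45 x 10^13 = 94500000000000 A.m^2
2m = 189000000000000 A.m^2
r^3 = 8668^3 = 651263453632
B = (4pi*10^-7) * 189000000000000 / (4*pi * 651263453632) * 1e9
= 237504404.611388 / 8184017925927.23 * 1e9
= 29020.5137 nT

29020.5137


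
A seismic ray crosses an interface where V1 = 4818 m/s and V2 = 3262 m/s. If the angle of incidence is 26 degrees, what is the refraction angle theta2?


sin(theta1) = sin(26 deg) = 0.438371
sin(theta2) = V2/V1 * sin(theta1) = 3262/4818 * 0.438371 = 0.296797
theta2 = arcsin(0.296797) = 17.2653 degrees

17.2653


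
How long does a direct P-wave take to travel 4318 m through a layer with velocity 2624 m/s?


t = x / V
= 4318 / 2624
= 1.6456 s

1.6456


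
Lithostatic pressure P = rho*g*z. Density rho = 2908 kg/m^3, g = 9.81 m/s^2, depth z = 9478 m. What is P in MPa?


P = rho * g * z / 1e6
= 2908 * 9.81 * 9478 / 1e6
= 270383455.44 / 1e6
= 270.3835 MPa

270.3835


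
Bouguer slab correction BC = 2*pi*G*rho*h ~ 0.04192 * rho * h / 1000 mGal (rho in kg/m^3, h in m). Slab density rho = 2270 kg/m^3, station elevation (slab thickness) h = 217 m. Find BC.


BC = 0.04192 * rho * h / 1000
= 0.04192 * 2270 * 217 / 1000
= 20.6494 mGal

20.6494


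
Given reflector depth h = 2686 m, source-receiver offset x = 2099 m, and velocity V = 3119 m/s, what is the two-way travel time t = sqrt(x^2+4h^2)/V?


x^2 + 4h^2 = 2099^2 + 4*2686^2 = 4405801 + 28858384 = 33264185
sqrt(33264185) = 5767.5112
t = 5767.5112 / 3119 = 1.8492 s

1.8492


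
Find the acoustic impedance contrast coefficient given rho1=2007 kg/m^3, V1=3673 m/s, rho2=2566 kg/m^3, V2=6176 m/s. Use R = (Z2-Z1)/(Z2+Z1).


Z1 = 2007 * 3673 = 7371711
Z2 = 2566 * 6176 = 15847616
R = (15847616 - 7371711) / (15847616 + 7371711) = 8475905 / 23219327 = 0.365

0.365


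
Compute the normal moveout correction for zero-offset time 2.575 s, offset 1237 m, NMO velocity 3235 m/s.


x/Vnmo = 1237/3235 = 0.38238
(x/Vnmo)^2 = 0.146215
t0^2 = 6.630625
sqrt(6.630625 + 0.146215) = 2.603236
dt = 2.603236 - 2.575 = 0.028236

0.028236


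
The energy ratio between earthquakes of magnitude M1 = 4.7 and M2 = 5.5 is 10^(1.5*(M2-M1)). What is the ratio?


M2 - M1 = 5.5 - 4.7 = 0.8
1.5 * 0.8 = 1.2
ratio = 10^1.2 = 15.85

15.85


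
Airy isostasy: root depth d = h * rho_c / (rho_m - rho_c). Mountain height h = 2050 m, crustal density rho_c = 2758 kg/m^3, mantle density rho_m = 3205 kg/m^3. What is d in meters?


rho_m - rho_c = 3205 - 2758 = 447
d = 2050 * 2758 / 447
= 5653900 / 447
= 12648.55 m

12648.55


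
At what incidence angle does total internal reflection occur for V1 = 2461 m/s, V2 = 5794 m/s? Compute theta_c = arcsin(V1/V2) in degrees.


V1/V2 = 2461/5794 = 0.42475
theta_c = arcsin(0.42475) = 25.1348 degrees

25.1348


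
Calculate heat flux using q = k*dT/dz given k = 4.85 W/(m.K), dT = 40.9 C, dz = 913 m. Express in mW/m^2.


q = k * dT / dz * 1000
= 4.85 * 40.9 / 913 * 1000
= 0.217267 * 1000
= 217.2673 mW/m^2

217.2673


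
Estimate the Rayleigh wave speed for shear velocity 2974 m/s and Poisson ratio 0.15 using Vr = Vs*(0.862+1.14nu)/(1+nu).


Numerator factor = 0.862 + 1.14*0.15 = 1.033
Denominator = 1 + 0.15 = 1.15
Vr = 2974 * 1.033 / 1.15 = 2671.43 m/s

2671.43


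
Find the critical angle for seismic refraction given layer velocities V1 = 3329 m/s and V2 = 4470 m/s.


V1/V2 = 3329/4470 = 0.744743
theta_c = arcsin(0.744743) = 48.137 degrees

48.137


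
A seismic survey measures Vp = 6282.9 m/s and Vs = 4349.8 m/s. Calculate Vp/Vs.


Vp/Vs = 6282.9 / 4349.8
= 1.4444

1.4444


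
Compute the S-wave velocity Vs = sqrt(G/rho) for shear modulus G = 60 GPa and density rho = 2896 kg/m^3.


Convert G to Pa: G = 60e9 Pa
Compute G/rho = 60e9 / 2896 = 20718232.0442
Vs = sqrt(20718232.0442) = 4551.73 m/s

4551.73


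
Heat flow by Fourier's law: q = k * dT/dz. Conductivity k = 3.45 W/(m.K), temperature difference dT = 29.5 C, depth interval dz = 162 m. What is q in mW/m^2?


q = k * dT / dz * 1000
= 3.45 * 29.5 / 162 * 1000
= 0.628241 * 1000
= 628.2407 mW/m^2

628.2407


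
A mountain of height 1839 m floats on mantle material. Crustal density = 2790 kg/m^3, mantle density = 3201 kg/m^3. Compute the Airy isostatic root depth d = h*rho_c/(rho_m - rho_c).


rho_m - rho_c = 3201 - 2790 = 411
d = 1839 * 2790 / 411
= 5130810 / 411
= 12483.72 m

12483.72


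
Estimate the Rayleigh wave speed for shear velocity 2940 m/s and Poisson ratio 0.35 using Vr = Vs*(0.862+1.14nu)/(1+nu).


Numerator factor = 0.862 + 1.14*0.35 = 1.261
Denominator = 1 + 0.35 = 1.35
Vr = 2940 * 1.261 / 1.35 = 2746.18 m/s

2746.18


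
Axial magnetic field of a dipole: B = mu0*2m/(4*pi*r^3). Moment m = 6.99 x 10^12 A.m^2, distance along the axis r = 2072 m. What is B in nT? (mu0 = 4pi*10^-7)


m = 6.99 x 10^12 = 6990000000000 A.m^2
2m = 13980000000000 A.m^2
r^3 = 2072^3 = 8895477248
B = (4pi*10^-7) * 13980000000000 / (4*pi * 8895477248) * 1e9
= 17567786.118874 / 111783863889.97 * 1e9
= 157158.5156 nT

157158.5156


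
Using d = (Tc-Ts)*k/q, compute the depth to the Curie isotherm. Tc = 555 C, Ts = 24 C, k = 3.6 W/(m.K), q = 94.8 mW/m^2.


T_Curie - T_surf = 555 - 24 = 531 C
Convert q to W/m^2: 94.8 mW/m^2 = 0.0948 W/m^2
d = 531 * 3.6 / 0.0948 = 20164.56 m

20164.56


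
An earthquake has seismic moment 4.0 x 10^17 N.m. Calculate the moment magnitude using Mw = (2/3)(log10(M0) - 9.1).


log10(M0) = log10(4.0 x 10^17) = 17.6021
Mw = 2/3 * (17.6021 - 9.1)
= 2/3 * 8.5021
= 5.67

5.67


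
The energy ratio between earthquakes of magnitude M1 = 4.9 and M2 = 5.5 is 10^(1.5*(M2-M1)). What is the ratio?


M2 - M1 = 5.5 - 4.9 = 0.6
1.5 * 0.6 = 0.9
ratio = 10^0.9 = 7.94

7.94


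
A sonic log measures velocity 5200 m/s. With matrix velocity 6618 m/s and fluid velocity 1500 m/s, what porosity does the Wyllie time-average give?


1/V - 1/Vm = 1/5200 - 1/6618 = 4.12e-05
1/Vf - 1/Vm = 1/1500 - 1/6618 = 0.00051556
phi = 4.12e-05 / 0.00051556 = 0.0799

0.0799


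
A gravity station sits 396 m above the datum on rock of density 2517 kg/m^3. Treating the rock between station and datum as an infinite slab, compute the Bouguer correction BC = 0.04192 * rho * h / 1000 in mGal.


BC = 0.04192 * rho * h / 1000
= 0.04192 * 2517 * 396 / 1000
= 41.783 mGal

41.783


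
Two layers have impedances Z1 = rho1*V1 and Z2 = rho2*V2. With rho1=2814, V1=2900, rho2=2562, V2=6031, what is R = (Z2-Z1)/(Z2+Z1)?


Z1 = 2814 * 2900 = 8160600
Z2 = 2562 * 6031 = 15451422
R = (15451422 - 8160600) / (15451422 + 8160600) = 7290822 / 23612022 = 0.3088

0.3088


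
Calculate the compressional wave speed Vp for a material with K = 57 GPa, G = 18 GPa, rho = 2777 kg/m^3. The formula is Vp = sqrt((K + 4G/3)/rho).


First compute the effective modulus:
K + 4G/3 = 57e9 + 4*18e9/3 = 81000000000.0 Pa
Then divide by density:
81000000000.0 / 2777 = 29168167.0868 Pa/(kg/m^3)
Take the square root:
Vp = sqrt(29168167.0868) = 5400.76 m/s

5400.76


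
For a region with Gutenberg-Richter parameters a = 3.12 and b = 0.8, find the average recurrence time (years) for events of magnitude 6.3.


log10(N) = 3.12 - 0.8*6.3 = -1.92
N = 10^-1.92 = 0.012023
T = 1/N = 1/0.012023 = 83.1764 years

83.1764


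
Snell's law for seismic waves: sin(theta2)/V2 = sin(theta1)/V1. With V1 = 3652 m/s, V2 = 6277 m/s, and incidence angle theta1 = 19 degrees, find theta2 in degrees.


sin(theta1) = sin(19 deg) = 0.325568
sin(theta2) = V2/V1 * sin(theta1) = 6277/3652 * 0.325568 = 0.559581
theta2 = arcsin(0.559581) = 34.0269 degrees

34.0269


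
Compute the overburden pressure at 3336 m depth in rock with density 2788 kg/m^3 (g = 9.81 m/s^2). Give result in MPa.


P = rho * g * z / 1e6
= 2788 * 9.81 * 3336 / 1e6
= 91240534.08 / 1e6
= 91.2405 MPa

91.2405


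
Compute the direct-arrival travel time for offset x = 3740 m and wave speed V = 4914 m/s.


t = x / V
= 3740 / 4914
= 0.7611 s

0.7611


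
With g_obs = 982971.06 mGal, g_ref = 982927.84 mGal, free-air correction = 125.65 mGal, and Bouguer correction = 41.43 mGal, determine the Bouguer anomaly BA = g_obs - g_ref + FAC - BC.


BA = g_obs - g_ref + FAC - BC
= 982971.06 - 982927.84 + 125.65 - 41.43
= 127.44 mGal

127.44


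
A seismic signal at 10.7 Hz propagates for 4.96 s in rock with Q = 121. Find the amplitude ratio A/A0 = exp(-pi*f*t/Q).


pi*f*t/Q = pi*10.7*4.96/121 = 1.377939
A/A0 = exp(-1.377939) = 0.252098

0.252098


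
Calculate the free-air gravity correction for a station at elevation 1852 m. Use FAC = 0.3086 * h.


FAC = 0.3086 * h
= 0.3086 * 1852
= 571.5272 mGal

571.5272


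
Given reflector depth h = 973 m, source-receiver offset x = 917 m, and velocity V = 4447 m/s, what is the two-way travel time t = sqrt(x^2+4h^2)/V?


x^2 + 4h^2 = 917^2 + 4*973^2 = 840889 + 3786916 = 4627805
sqrt(4627805) = 2151.2334
t = 2151.2334 / 4447 = 0.4837 s

0.4837


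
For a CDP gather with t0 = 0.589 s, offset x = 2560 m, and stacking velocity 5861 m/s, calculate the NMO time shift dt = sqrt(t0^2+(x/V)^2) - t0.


x/Vnmo = 2560/5861 = 0.436786
(x/Vnmo)^2 = 0.190782
t0^2 = 0.346921
sqrt(0.346921 + 0.190782) = 0.733282
dt = 0.733282 - 0.589 = 0.144282

0.144282


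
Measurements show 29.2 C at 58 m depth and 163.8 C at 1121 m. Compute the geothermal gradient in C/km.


dT = 163.8 - 29.2 = 134.6 C
dz = 1121 - 58 = 1063 m
gradient = dT/dz * 1000 = 134.6/1063 * 1000 = 126.6228 C/km

126.6228


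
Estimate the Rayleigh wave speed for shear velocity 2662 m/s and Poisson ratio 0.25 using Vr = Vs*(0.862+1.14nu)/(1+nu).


Numerator factor = 0.862 + 1.14*0.25 = 1.147
Denominator = 1 + 0.25 = 1.25
Vr = 2662 * 1.147 / 1.25 = 2442.65 m/s

2442.65


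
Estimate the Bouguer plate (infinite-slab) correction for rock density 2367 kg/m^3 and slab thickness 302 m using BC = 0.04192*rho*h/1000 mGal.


BC = 0.04192 * rho * h / 1000
= 0.04192 * 2367 * 302 / 1000
= 29.9658 mGal

29.9658


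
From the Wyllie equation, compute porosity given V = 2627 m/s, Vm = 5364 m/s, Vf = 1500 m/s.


1/V - 1/Vm = 1/2627 - 1/5364 = 0.00019423
1/Vf - 1/Vm = 1/1500 - 1/5364 = 0.00048024
phi = 0.00019423 / 0.00048024 = 0.4045

0.4045


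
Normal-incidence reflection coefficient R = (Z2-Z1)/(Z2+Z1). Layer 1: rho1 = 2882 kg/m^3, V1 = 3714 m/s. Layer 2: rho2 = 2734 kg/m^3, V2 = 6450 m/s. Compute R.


Z1 = 2882 * 3714 = 10703748
Z2 = 2734 * 6450 = 17634300
R = (17634300 - 10703748) / (17634300 + 10703748) = 6930552 / 28338048 = 0.2446

0.2446


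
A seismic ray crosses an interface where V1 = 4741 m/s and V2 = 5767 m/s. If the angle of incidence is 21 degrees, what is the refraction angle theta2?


sin(theta1) = sin(21 deg) = 0.358368
sin(theta2) = V2/V1 * sin(theta1) = 5767/4741 * 0.358368 = 0.435922
theta2 = arcsin(0.435922) = 25.844 degrees

25.844
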